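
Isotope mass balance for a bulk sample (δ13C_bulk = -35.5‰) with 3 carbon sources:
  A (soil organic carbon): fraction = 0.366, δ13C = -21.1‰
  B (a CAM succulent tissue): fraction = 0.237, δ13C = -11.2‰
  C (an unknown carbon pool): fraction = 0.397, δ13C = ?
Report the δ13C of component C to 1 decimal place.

Isotope mass balance: δ_bulk = Σ fᵢ·δᵢ.
-35.5 = 0.366×(-21.1) + 0.237×(-11.2) + 0.397×δ_C
0.397·δ_C = -35.5 − (-10.377) = -25.123
δ_C = -25.123 / 0.397 = -63.28‰

-63.3‰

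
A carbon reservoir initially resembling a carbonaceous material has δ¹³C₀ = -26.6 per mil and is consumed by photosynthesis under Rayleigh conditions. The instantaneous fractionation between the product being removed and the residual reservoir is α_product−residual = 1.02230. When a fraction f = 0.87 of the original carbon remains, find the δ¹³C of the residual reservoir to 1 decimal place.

Rayleigh residual: δ_res = (δ₀ + 1000)·f^(α−1) − 1000
α − 1 = 0.02230
f^(α−1) = 0.87^(0.02230) = 0.996899
δ_res = (-26.6 + 1000) × 0.996899 − 1000 = 970.382 − 1000 = -29.62 per mil

-29.6 per mil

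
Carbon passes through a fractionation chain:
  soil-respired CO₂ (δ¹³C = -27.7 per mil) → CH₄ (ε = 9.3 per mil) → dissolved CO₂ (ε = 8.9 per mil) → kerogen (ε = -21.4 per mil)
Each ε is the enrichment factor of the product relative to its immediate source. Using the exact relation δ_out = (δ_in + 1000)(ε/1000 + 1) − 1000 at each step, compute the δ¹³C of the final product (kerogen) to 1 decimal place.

-31.1 per mil

step 1: δ = (-27.70 + 1000)·(9.3/1000 + 1) − 1000 = -18.66 per mil
step 2: δ = (-18.66 + 1000)·(8.9/1000 + 1) − 1000 = -9.92 per mil
step 3: δ = (-9.92 + 1000)·(-21.4/1000 + 1) − 1000 = -31.11 per mil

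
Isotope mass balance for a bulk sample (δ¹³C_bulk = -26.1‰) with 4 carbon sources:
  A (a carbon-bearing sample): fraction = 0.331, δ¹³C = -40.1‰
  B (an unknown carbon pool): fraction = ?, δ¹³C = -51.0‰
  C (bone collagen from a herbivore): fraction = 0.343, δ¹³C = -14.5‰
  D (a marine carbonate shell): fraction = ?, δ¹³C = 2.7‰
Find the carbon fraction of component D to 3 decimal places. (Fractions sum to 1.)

0.163

Let f_D and f_B be the unknown fractions; fractions sum to 1 so f_D + f_B = 0.326.
Mass balance: Σ fᵢ·δᵢ = δ_bulk ⇒ f_D·(2.7) + f_B·(-51.0) = -26.1 − (-18.247) = -7.853
Substitute f_B = 0.326 − f_D:
f_D·(2.7 − -51.0) = -7.853 − 0.326×(-51.0) = 8.773
f_D = 8.773 / 53.7 = 0.1634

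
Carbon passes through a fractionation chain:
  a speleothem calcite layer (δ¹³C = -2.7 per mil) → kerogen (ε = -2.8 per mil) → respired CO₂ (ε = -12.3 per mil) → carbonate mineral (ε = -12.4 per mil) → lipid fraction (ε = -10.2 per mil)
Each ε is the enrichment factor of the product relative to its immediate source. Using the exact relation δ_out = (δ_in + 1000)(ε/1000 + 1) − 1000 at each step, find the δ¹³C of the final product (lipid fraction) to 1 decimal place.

step 1: δ = (-2.70 + 1000)·(-2.8/1000 + 1) − 1000 = -5.49 per mil
step 2: δ = (-5.49 + 1000)·(-12.3/1000 + 1) − 1000 = -17.72 per mil
step 3: δ = (-17.72 + 1000)·(-12.4/1000 + 1) − 1000 = -29.91 per mil
step 4: δ = (-29.91 + 1000)·(-10.2/1000 + 1) − 1000 = -39.80 per mil

-39.8 per mil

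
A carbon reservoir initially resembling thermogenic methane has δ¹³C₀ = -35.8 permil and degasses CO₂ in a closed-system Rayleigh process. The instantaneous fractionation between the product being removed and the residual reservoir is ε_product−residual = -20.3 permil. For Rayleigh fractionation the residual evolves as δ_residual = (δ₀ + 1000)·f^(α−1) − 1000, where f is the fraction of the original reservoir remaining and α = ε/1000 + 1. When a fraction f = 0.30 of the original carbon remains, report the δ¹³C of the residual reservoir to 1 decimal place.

-11.9 permil

Rayleigh residual: δ_res = (δ₀ + 1000)·f^(α−1) − 1000
α = ε/1000 + 1 = 0.97970, so α − 1 = -0.02030
f^(α−1) = 0.30^(-0.02030) = 1.024742
δ_res = (-35.8 + 1000) × 1.024742 − 1000 = 988.056 − 1000 = -11.94 permil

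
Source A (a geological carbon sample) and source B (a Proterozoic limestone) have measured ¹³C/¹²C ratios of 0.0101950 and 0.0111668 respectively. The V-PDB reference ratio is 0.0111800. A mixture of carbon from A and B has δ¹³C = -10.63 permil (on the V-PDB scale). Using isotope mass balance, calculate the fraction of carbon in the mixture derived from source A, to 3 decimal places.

0.109

δ_A = (0.0101950/0.0111800 − 1)×1000 = (0.911896 − 1)×1000 = -88.104 permil
δ_B = (0.0111668/0.0111800 − 1)×1000 = (0.998819 − 1)×1000 = -1.181 permil
f_A = (δ_mix − δ_B)/(δ_A − δ_B) = (-10.63 − (-1.181))/(-88.104 − (-1.181))
f_A = -9.449 / -86.923 = 0.1087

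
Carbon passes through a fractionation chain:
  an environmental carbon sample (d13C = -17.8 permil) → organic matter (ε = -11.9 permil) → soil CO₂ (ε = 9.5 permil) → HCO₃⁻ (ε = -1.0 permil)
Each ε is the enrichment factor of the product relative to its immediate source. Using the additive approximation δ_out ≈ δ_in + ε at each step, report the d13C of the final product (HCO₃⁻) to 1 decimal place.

-21.2 permil

step 1: δ ≈ -17.8 + (-11.9) = -29.7 permil
step 2: δ ≈ -29.7 + (9.5) = -20.2 permil
step 3: δ ≈ -20.2 + (-1.0) = -21.2 permil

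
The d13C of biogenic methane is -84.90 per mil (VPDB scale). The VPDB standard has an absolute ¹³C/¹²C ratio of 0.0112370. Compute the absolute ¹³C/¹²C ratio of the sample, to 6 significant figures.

0.0102830

R_sample = R_standard × (d13C/1000 + 1)
R_sample = 0.0112370 × (-84.90/1000 + 1) = 0.0112370 × 0.915100
R_sample = 0.0102830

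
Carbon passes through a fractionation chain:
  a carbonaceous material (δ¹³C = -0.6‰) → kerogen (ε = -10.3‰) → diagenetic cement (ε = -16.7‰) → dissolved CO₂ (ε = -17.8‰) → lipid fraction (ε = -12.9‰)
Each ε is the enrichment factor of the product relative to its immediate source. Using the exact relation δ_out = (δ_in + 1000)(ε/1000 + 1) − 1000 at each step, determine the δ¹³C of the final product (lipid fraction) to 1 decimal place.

-57.0‰

step 1: δ = (-0.60 + 1000)·(-10.3/1000 + 1) − 1000 = -10.89‰
step 2: δ = (-10.89 + 1000)·(-16.7/1000 + 1) − 1000 = -27.41‰
step 3: δ = (-27.41 + 1000)·(-17.8/1000 + 1) − 1000 = -44.72‰
step 4: δ = (-44.72 + 1000)·(-12.9/1000 + 1) − 1000 = -57.05‰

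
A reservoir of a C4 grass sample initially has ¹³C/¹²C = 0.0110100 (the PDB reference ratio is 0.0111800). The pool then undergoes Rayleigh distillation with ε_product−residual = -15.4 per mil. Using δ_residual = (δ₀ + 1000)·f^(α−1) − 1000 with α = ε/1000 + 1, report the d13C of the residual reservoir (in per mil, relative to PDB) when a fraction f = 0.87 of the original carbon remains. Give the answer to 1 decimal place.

-13.1 per mil

δ₀ = (0.0110100/0.0111800 − 1)×1000 = (0.984794 − 1)×1000 = -15.206 per mil
α − 1 = ε/1000 = -0.0154
f^(α−1) = 0.87^(-0.0154) = 1.002147
δ_res = (-15.206 + 1000) × 1.002147 − 1000 = 986.909 − 1000 = -13.09 per mil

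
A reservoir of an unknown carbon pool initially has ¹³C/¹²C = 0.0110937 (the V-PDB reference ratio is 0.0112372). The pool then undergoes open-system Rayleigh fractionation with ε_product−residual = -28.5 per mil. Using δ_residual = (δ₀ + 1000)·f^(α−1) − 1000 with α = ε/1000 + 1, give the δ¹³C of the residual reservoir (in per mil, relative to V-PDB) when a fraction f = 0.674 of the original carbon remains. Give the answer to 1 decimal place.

-1.6 per mil

δ₀ = (0.0110937/0.0112372 − 1)×1000 = (0.987230 − 1)×1000 = -12.770 per mil
α − 1 = ε/1000 = -0.0285
f^(α−1) = 0.674^(-0.0285) = 1.011307
δ_res = (-12.770 + 1000) × 1.011307 − 1000 = 998.393 − 1000 = -1.61 per mil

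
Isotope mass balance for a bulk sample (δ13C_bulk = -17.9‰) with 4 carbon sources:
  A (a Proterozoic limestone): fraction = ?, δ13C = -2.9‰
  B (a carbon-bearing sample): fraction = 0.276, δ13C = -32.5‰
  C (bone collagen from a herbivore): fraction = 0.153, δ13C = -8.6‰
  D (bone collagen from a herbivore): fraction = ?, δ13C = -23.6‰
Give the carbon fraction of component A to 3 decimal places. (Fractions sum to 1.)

Let f_A and f_D be the unknown fractions; fractions sum to 1 so f_A + f_D = 0.571.
Mass balance: Σ fᵢ·δᵢ = δ_bulk ⇒ f_A·(-2.9) + f_D·(-23.6) = -17.9 − (-10.286) = -7.614
Substitute f_D = 0.571 − f_A:
f_A·(-2.9 − -23.6) = -7.614 − 0.571×(-23.6) = 5.861
f_A = 5.861 / 20.7 = 0.2832

0.283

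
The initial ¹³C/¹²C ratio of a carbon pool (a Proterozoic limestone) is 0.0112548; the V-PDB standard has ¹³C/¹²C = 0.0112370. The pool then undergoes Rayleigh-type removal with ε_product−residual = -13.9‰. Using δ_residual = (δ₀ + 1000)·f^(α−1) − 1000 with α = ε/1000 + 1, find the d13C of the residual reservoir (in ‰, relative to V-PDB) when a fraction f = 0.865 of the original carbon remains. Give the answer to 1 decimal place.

3.6‰

δ₀ = (0.0112548/0.0112370 − 1)×1000 = (1.001584 − 1)×1000 = 1.584‰
α − 1 = ε/1000 = -0.0139
f^(α−1) = 0.865^(-0.0139) = 1.002018
δ_res = (1.584 + 1000) × 1.002018 − 1000 = 1003.605 − 1000 = 3.61‰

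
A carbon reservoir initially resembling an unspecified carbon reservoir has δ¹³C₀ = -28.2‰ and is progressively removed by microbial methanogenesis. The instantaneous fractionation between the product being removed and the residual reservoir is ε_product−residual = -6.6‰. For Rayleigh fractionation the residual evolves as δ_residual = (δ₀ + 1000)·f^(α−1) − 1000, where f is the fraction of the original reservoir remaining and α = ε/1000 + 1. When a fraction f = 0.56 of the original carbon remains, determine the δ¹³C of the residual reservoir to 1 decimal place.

Rayleigh residual: δ_res = (δ₀ + 1000)·f^(α−1) − 1000
α = ε/1000 + 1 = 0.99340, so α − 1 = -0.00660
f^(α−1) = 0.56^(-0.00660) = 1.003834
δ_res = (-28.2 + 1000) × 1.003834 − 1000 = 975.526 − 1000 = -24.47‰

-24.5‰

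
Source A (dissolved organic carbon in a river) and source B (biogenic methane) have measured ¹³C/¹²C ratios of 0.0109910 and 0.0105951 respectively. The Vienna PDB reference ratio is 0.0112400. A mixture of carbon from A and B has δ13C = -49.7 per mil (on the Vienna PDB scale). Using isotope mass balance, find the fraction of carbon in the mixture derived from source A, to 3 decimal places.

0.218

δ_A = (0.0109910/0.0112400 − 1)×1000 = (0.977847 − 1)×1000 = -22.153 per mil
δ_B = (0.0105951/0.0112400 − 1)×1000 = (0.942625 − 1)×1000 = -57.375 per mil
f_A = (δ_mix − δ_B)/(δ_A − δ_B) = (-49.7 − (-57.375))/(-22.153 − (-57.375))
f_A = 7.675 / 35.222 = 0.2179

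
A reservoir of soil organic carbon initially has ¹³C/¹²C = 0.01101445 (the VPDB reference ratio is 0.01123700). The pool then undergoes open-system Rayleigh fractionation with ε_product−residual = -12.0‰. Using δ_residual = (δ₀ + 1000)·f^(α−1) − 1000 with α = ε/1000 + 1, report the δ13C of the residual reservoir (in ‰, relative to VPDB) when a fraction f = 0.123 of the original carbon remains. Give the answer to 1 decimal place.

δ₀ = (0.01101445/0.01123700 − 1)×1000 = (0.980195 − 1)×1000 = -19.805‰
α − 1 = ε/1000 = -0.0120
f^(α−1) = 0.123^(-0.0120) = 1.025466
δ_res = (-19.805 + 1000) × 1.025466 − 1000 = 1005.156 − 1000 = 5.16‰

5.2‰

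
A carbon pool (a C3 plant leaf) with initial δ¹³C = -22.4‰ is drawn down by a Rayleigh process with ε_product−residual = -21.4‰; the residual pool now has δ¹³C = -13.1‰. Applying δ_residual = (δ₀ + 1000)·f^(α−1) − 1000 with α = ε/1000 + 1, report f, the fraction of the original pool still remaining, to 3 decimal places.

α − 1 = ε/1000 = -0.0214
(δ_res + 1000)/(δ₀ + 1000) = (-13.1 + 1000)/(-22.4 + 1000) = 986.9/977.6 = 1.009513
f = 1.009513^(1/-0.0214) = exp(ln(1.009513)/-0.0214) = exp(0.00947/-0.0214)
f = exp(-0.4424) = 0.6425

0.642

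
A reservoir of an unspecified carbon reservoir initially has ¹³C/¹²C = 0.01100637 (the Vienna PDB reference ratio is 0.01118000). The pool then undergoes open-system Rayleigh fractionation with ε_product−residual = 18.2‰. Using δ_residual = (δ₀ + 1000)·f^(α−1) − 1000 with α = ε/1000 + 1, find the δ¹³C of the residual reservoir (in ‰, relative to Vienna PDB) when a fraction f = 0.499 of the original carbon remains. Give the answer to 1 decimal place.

-27.9‰

δ₀ = (0.01100637/0.01118000 − 1)×1000 = (0.984470 − 1)×1000 = -15.530‰
α − 1 = ε/1000 = 0.0182
f^(α−1) = 0.499^(0.0182) = 0.987428
δ_res = (-15.530 + 1000) × 0.987428 − 1000 = 972.093 − 1000 = -27.91‰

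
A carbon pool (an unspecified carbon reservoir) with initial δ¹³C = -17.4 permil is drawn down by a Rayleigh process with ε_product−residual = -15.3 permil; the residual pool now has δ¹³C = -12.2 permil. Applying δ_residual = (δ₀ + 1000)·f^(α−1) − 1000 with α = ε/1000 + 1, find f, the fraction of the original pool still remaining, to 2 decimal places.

0.71

α − 1 = ε/1000 = -0.0153
(δ_res + 1000)/(δ₀ + 1000) = (-12.2 + 1000)/(-17.4 + 1000) = 987.8/982.6 = 1.005292
f = 1.005292^(1/-0.0153) = exp(ln(1.005292)/-0.0153) = exp(0.00528/-0.0153)
f = exp(-0.3450) = 0.7082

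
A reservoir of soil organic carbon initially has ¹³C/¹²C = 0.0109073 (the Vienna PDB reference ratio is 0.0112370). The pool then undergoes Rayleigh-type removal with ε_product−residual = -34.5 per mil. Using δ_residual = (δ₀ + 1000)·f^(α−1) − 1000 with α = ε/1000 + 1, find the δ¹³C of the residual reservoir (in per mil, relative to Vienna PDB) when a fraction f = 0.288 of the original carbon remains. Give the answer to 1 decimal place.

δ₀ = (0.0109073/0.0112370 − 1)×1000 = (0.970659 − 1)×1000 = -29.341 per mil
α − 1 = ε/1000 = -0.0345
f^(α−1) = 0.288^(-0.0345) = 1.043881
δ_res = (-29.341 + 1000) × 1.043881 − 1000 = 1013.253 − 1000 = 13.25 per mil

13.3 per mil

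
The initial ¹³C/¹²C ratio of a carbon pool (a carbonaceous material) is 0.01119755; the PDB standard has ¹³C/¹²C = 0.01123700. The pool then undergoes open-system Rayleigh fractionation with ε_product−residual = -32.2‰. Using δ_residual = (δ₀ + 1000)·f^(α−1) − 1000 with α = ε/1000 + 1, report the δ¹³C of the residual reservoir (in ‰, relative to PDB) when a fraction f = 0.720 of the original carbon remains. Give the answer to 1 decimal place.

7.1‰

δ₀ = (0.01119755/0.01123700 − 1)×1000 = (0.996489 − 1)×1000 = -3.511‰
α − 1 = ε/1000 = -0.0322
f^(α−1) = 0.720^(-0.0322) = 1.010634
δ_res = (-3.511 + 1000) × 1.010634 − 1000 = 1007.086 − 1000 = 7.09‰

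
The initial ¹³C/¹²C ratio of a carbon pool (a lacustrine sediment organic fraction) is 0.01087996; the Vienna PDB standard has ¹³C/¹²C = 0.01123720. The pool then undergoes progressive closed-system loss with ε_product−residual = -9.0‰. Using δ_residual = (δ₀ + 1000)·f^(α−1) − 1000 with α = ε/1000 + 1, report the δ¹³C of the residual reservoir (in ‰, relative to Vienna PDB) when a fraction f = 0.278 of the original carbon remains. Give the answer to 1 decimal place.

-20.6‰

δ₀ = (0.01087996/0.01123720 − 1)×1000 = (0.968209 − 1)×1000 = -31.791‰
α − 1 = ε/1000 = -0.0090
f^(α−1) = 0.278^(-0.0090) = 1.011588
δ_res = (-31.791 + 1000) × 1.011588 − 1000 = 979.429 − 1000 = -20.57‰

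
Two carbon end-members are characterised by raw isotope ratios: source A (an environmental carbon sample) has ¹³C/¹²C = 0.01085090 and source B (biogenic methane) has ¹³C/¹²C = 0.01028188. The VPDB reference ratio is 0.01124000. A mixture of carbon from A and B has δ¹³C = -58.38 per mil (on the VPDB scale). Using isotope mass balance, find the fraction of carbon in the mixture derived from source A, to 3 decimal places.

δ_A = (0.01085090/0.01124000 − 1)×1000 = (0.965383 − 1)×1000 = -34.617 per mil
δ_B = (0.01028188/0.01124000 − 1)×1000 = (0.914758 − 1)×1000 = -85.242 per mil
f_A = (δ_mix − δ_B)/(δ_A − δ_B) = (-58.38 − (-85.242))/(-34.617 − (-85.242))
f_A = 26.862 / 50.625 = 0.5306

0.531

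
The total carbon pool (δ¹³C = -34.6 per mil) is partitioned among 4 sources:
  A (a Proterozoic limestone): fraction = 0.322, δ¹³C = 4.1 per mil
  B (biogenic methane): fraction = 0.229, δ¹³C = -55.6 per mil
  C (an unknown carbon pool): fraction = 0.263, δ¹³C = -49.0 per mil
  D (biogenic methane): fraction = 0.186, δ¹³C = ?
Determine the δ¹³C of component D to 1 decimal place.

-55.4 per mil

Isotope mass balance: δ_bulk = Σ fᵢ·δᵢ.
-34.6 = 0.322×(4.1) + 0.229×(-55.6) + 0.263×(-49.0) + 0.186×δ_D
0.186·δ_D = -34.6 − (-24.299) = -10.301
δ_D = -10.301 / 0.186 = -55.38 per mil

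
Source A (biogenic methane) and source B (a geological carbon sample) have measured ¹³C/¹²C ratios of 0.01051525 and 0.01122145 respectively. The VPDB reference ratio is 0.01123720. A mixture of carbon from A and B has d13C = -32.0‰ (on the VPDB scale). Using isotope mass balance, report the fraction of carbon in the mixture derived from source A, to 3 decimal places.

δ_A = (0.01051525/0.01123720 − 1)×1000 = (0.935754 − 1)×1000 = -64.246‰
δ_B = (0.01122145/0.01123720 − 1)×1000 = (0.998598 − 1)×1000 = -1.402‰
f_A = (δ_mix − δ_B)/(δ_A − δ_B) = (-32.0 − (-1.402))/(-64.246 − (-1.402))
f_A = -30.598 / -62.845 = 0.4869

0.487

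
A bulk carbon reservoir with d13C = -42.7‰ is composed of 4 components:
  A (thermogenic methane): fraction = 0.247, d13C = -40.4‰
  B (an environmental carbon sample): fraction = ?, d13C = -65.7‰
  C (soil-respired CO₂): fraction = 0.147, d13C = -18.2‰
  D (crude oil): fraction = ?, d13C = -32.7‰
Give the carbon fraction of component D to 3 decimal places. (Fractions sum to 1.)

Let f_D and f_B be the unknown fractions; fractions sum to 1 so f_D + f_B = 0.606.
Mass balance: Σ fᵢ·δᵢ = δ_bulk ⇒ f_D·(-32.7) + f_B·(-65.7) = -42.7 − (-12.654) = -30.046
Substitute f_B = 0.606 − f_D:
f_D·(-32.7 − -65.7) = -30.046 − 0.606×(-65.7) = 9.768
f_D = 9.768 / 33.0 = 0.2960

0.296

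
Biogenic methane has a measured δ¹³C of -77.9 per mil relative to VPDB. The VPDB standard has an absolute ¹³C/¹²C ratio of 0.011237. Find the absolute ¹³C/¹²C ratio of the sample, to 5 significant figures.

R_sample = R_standard × (δ¹³C/1000 + 1)
R_sample = 0.011237 × (-77.9/1000 + 1) = 0.011237 × 0.922100
R_sample = 0.0103616

0.010362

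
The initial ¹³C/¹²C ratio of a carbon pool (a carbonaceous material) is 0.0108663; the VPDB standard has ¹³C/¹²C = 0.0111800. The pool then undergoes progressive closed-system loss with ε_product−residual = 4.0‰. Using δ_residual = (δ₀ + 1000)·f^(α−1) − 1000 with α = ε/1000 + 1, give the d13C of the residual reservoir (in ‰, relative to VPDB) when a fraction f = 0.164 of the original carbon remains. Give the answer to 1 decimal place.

-35.1‰

δ₀ = (0.0108663/0.0111800 − 1)×1000 = (0.971941 − 1)×1000 = -28.059‰
α − 1 = ε/1000 = 0.0040
f^(α−1) = 0.164^(0.0040) = 0.992795
δ_res = (-28.059 + 1000) × 0.992795 − 1000 = 964.938 − 1000 = -35.06‰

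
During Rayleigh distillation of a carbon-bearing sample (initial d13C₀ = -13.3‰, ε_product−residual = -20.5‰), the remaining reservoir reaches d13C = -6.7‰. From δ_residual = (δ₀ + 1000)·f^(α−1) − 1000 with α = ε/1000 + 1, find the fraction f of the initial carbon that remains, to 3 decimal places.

0.722

α − 1 = ε/1000 = -0.0205
(δ_res + 1000)/(δ₀ + 1000) = (-6.7 + 1000)/(-13.3 + 1000) = 993.3/986.7 = 1.006689
f = 1.006689^(1/-0.0205) = exp(ln(1.006689)/-0.0205) = exp(0.00667/-0.0205)
f = exp(-0.3252) = 0.7224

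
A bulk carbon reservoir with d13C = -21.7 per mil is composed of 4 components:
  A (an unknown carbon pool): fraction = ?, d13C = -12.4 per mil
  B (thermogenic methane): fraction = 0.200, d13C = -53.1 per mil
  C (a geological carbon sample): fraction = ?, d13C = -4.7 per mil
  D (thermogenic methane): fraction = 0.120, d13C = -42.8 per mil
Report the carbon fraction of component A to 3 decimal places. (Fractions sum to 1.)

0.357

Let f_A and f_C be the unknown fractions; fractions sum to 1 so f_A + f_C = 0.680.
Mass balance: Σ fᵢ·δᵢ = δ_bulk ⇒ f_A·(-12.4) + f_C·(-4.7) = -21.7 − (-15.756) = -5.944
Substitute f_C = 0.680 − f_A:
f_A·(-12.4 − -4.7) = -5.944 − 0.680×(-4.7) = -2.748
f_A = -2.748 / -7.7 = 0.3569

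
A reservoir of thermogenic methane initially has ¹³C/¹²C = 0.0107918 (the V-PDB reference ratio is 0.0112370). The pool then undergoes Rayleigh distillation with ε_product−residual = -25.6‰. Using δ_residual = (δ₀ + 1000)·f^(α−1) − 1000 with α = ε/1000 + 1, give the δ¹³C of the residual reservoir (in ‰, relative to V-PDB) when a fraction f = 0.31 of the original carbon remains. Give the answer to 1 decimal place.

-10.4‰

δ₀ = (0.0107918/0.0112370 − 1)×1000 = (0.960381 − 1)×1000 = -39.619‰
α − 1 = ε/1000 = -0.0256
f^(α−1) = 0.31^(-0.0256) = 1.030436
δ_res = (-39.619 + 1000) × 1.030436 − 1000 = 989.611 − 1000 = -10.39‰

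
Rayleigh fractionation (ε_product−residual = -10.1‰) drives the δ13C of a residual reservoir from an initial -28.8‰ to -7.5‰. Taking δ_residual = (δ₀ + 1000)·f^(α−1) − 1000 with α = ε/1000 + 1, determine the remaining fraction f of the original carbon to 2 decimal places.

α − 1 = ε/1000 = -0.0101
(δ_res + 1000)/(δ₀ + 1000) = (-7.5 + 1000)/(-28.8 + 1000) = 992.5/971.2 = 1.021932
f = 1.021932^(1/-0.0101) = exp(ln(1.021932)/-0.0101) = exp(0.02169/-0.0101)
f = exp(-2.1480) = 0.1167

0.12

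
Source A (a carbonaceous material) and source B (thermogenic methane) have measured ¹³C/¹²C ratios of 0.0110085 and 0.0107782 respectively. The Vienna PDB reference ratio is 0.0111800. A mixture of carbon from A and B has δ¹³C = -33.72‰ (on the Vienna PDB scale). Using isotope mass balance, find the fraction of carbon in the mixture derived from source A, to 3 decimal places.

0.108

δ_A = (0.0110085/0.0111800 − 1)×1000 = (0.984660 − 1)×1000 = -15.340‰
δ_B = (0.0107782/0.0111800 − 1)×1000 = (0.964061 − 1)×1000 = -35.939‰
f_A = (δ_mix − δ_B)/(δ_A − δ_B) = (-33.72 − (-35.939))/(-15.340 − (-35.939))
f_A = 2.219 / 20.599 = 0.1077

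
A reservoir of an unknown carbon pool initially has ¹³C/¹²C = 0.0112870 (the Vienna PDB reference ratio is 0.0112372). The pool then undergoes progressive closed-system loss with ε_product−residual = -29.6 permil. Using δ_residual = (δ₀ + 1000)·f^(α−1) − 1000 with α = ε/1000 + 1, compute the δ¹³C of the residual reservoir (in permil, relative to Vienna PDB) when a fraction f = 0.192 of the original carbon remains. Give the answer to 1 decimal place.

δ₀ = (0.0112870/0.0112372 − 1)×1000 = (1.004432 − 1)×1000 = 4.432 permil
α − 1 = ε/1000 = -0.0296
f^(α−1) = 0.192^(-0.0296) = 1.050060
δ_res = (4.432 + 1000) × 1.050060 − 1000 = 1054.714 − 1000 = 54.71 permil

54.7 permil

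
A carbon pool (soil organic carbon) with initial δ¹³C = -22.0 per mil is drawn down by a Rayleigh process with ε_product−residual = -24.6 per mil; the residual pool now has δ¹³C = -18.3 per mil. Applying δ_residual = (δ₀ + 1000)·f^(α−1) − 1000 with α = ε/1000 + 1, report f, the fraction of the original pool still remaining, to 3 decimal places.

0.858

α − 1 = ε/1000 = -0.0246
(δ_res + 1000)/(δ₀ + 1000) = (-18.3 + 1000)/(-22.0 + 1000) = 981.7/978.0 = 1.003783
f = 1.003783^(1/-0.0246) = exp(ln(1.003783)/-0.0246) = exp(0.00378/-0.0246)
f = exp(-0.1535) = 0.8577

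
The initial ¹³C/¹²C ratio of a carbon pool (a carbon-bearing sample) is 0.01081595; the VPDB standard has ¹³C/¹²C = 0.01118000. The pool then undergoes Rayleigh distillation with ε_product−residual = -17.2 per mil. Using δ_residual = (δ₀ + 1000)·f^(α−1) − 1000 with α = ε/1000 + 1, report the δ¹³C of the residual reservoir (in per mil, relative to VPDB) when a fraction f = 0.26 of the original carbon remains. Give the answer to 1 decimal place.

δ₀ = (0.01081595/0.01118000 − 1)×1000 = (0.967437 − 1)×1000 = -32.563 per mil
α − 1 = ε/1000 = -0.0172
f^(α−1) = 0.26^(-0.0172) = 1.023440
δ_res = (-32.563 + 1000) × 1.023440 − 1000 = 990.114 − 1000 = -9.89 per mil

-9.9 per mil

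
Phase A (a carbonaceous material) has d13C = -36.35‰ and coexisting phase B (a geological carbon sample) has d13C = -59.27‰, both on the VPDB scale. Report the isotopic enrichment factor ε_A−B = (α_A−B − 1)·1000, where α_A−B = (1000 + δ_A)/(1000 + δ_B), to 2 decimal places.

24.36‰

α_A−B = (1000 + -36.35) / (1000 + -59.27) = 963.65 / 940.73 = 1.024364
ε_A−B = (1.024364 − 1) × 1000 = 24.364‰
(The approximation ε ≈ δ_A − δ_B would give 22.92‰.)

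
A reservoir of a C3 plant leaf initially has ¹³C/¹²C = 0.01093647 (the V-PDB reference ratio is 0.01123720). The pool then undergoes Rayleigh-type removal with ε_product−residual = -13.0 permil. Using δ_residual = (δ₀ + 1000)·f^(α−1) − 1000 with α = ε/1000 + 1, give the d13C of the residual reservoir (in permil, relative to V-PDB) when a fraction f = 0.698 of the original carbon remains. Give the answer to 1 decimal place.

-22.2 permil

δ₀ = (0.01093647/0.01123720 − 1)×1000 = (0.973238 − 1)×1000 = -26.762 permil
α − 1 = ε/1000 = -0.0130
f^(α−1) = 0.698^(-0.0130) = 1.004685
δ_res = (-26.762 + 1000) × 1.004685 − 1000 = 977.798 − 1000 = -22.20 permil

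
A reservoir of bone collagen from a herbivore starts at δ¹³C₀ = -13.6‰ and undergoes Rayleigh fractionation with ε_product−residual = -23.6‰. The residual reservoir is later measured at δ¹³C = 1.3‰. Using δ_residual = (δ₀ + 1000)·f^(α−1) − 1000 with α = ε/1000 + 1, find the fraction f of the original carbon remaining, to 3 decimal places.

0.530

α − 1 = ε/1000 = -0.0236
(δ_res + 1000)/(δ₀ + 1000) = (1.3 + 1000)/(-13.6 + 1000) = 1001.3/986.4 = 1.015105
f = 1.015105^(1/-0.0236) = exp(ln(1.015105)/-0.0236) = exp(0.01499/-0.0236)
f = exp(-0.6353) = 0.5298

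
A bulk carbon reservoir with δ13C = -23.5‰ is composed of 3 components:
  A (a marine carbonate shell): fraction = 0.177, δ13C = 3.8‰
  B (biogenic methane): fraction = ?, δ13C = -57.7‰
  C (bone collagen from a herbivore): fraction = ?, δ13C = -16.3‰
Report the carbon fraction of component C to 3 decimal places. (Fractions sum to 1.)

Let f_C and f_B be the unknown fractions; fractions sum to 1 so f_C + f_B = 0.823.
Mass balance: Σ fᵢ·δᵢ = δ_bulk ⇒ f_C·(-16.3) + f_B·(-57.7) = -23.5 − (0.673) = -24.173
Substitute f_B = 0.823 − f_C:
f_C·(-16.3 − -57.7) = -24.173 − 0.823×(-57.7) = 23.314
f_C = 23.314 / 41.4 = 0.5632

0.563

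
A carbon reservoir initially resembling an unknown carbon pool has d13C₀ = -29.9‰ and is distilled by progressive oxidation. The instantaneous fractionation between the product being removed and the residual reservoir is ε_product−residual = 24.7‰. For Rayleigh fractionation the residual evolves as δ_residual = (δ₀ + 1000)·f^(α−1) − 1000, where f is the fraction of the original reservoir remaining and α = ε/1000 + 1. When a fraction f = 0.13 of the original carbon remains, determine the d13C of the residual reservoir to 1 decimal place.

-77.6‰

Rayleigh residual: δ_res = (δ₀ + 1000)·f^(α−1) − 1000
α = ε/1000 + 1 = 1.02470, so α − 1 = 0.02470
f^(α−1) = 0.13^(0.02470) = 0.950855
δ_res = (-29.9 + 1000) × 0.950855 − 1000 = 922.425 − 1000 = -77.58‰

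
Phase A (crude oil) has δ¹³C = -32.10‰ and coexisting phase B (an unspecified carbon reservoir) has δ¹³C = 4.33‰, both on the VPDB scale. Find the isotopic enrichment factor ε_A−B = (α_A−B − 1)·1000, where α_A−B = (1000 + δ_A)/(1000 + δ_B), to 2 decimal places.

α_A−B = (1000 + -32.10) / (1000 + 4.33) = 967.90 / 1004.33 = 0.963727
ε_A−B = (0.963727 − 1) × 1000 = -36.273‰
(The approximation ε ≈ δ_A − δ_B would give -36.43‰.)

-36.27‰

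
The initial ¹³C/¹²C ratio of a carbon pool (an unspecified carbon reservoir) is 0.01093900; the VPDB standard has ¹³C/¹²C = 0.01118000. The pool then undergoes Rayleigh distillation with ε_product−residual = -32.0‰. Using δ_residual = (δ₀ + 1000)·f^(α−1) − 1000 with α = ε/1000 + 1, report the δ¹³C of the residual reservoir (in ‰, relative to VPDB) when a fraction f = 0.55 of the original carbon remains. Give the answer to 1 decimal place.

-2.7‰

δ₀ = (0.01093900/0.01118000 − 1)×1000 = (0.978444 − 1)×1000 = -21.556‰
α − 1 = ε/1000 = -0.0320
f^(α−1) = 0.55^(-0.0320) = 1.019315
δ_res = (-21.556 + 1000) × 1.019315 − 1000 = 997.342 − 1000 = -2.66‰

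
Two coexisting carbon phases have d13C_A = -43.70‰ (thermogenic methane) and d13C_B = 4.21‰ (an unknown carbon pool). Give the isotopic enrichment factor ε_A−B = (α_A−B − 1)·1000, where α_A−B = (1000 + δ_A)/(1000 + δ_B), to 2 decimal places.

-47.71‰

α_A−B = (1000 + -43.70) / (1000 + 4.21) = 956.30 / 1004.21 = 0.952291
ε_A−B = (0.952291 − 1) × 1000 = -47.709‰
(The approximation ε ≈ δ_A − δ_B would give -47.91‰.)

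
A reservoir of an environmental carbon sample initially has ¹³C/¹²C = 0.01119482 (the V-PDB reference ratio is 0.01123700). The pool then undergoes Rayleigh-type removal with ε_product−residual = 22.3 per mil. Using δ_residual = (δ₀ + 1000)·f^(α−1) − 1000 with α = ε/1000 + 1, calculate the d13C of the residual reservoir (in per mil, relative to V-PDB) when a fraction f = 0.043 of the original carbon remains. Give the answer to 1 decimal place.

-71.3 per mil

δ₀ = (0.01119482/0.01123700 − 1)×1000 = (0.996246 − 1)×1000 = -3.754 per mil
α − 1 = ε/1000 = 0.0223
f^(α−1) = 0.043^(0.0223) = 0.932237
δ_res = (-3.754 + 1000) × 0.932237 − 1000 = 928.738 − 1000 = -71.26 per mil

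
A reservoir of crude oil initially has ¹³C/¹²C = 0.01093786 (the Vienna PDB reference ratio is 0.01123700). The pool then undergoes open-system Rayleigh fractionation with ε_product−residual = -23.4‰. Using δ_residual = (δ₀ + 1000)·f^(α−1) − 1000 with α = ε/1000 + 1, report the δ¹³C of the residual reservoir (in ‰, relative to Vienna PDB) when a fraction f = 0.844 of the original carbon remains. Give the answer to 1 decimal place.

δ₀ = (0.01093786/0.01123700 − 1)×1000 = (0.973379 − 1)×1000 = -26.621‰
α − 1 = ε/1000 = -0.0234
f^(α−1) = 0.844^(-0.0234) = 1.003977
δ_res = (-26.621 + 1000) × 1.003977 − 1000 = 977.250 − 1000 = -22.75‰

-22.8‰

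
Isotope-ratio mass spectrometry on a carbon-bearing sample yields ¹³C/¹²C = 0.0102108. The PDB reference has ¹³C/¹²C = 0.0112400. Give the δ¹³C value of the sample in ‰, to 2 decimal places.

-91.57‰

δ¹³C = (R_sample / R_standard − 1) × 1000
R_sample / R_standard = 0.0102108 / 0.0112400 = 0.908434
δ¹³C = (0.908434 − 1) × 1000 = -91.566‰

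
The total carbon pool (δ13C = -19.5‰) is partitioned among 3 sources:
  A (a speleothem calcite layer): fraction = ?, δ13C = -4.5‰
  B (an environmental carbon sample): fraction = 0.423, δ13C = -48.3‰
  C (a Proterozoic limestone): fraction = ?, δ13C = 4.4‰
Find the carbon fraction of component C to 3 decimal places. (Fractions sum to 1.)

Let f_C and f_A be the unknown fractions; fractions sum to 1 so f_C + f_A = 0.577.
Mass balance: Σ fᵢ·δᵢ = δ_bulk ⇒ f_C·(4.4) + f_A·(-4.5) = -19.5 − (-20.431) = 0.931
Substitute f_A = 0.577 − f_C:
f_C·(4.4 − -4.5) = 0.931 − 0.577×(-4.5) = 3.527
f_C = 3.527 / 8.9 = 0.3963

0.396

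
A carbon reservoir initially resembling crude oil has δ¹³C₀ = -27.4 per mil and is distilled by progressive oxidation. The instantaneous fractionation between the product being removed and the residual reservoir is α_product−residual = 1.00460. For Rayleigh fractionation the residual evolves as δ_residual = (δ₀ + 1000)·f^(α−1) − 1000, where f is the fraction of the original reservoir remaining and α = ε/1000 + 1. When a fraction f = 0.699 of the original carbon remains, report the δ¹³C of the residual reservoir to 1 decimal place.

Rayleigh residual: δ_res = (δ₀ + 1000)·f^(α−1) − 1000
α − 1 = 0.00460
f^(α−1) = 0.699^(0.00460) = 0.998354
δ_res = (-27.4 + 1000) × 0.998354 − 1000 = 970.999 − 1000 = -29.00 per mil

-29.0 per mil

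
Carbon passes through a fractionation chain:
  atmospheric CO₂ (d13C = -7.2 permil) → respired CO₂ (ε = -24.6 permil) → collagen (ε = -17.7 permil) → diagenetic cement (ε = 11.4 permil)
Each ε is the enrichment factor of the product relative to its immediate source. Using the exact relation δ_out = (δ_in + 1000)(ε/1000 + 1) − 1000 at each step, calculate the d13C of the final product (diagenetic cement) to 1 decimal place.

step 1: δ = (-7.20 + 1000)·(-24.6/1000 + 1) − 1000 = -31.62 permil
step 2: δ = (-31.62 + 1000)·(-17.7/1000 + 1) − 1000 = -48.76 permil
step 3: δ = (-48.76 + 1000)·(11.4/1000 + 1) − 1000 = -37.92 permil

-37.9 permil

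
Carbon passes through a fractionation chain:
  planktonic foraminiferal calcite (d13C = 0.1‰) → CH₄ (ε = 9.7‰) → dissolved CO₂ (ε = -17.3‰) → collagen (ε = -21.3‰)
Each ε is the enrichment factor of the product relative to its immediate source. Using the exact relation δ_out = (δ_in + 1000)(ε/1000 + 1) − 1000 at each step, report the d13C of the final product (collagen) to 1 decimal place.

step 1: δ = (0.10 + 1000)·(9.7/1000 + 1) − 1000 = 9.80‰
step 2: δ = (9.80 + 1000)·(-17.3/1000 + 1) − 1000 = -7.67‰
step 3: δ = (-7.67 + 1000)·(-21.3/1000 + 1) − 1000 = -28.81‰

-28.8‰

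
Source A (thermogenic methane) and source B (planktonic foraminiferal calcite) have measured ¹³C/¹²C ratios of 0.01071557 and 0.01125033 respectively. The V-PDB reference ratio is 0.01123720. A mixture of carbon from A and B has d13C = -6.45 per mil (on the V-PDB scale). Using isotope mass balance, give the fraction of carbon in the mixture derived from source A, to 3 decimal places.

0.160

δ_A = (0.01071557/0.01123720 − 1)×1000 = (0.953580 − 1)×1000 = -46.420 per mil
δ_B = (0.01125033/0.01123720 − 1)×1000 = (1.001168 − 1)×1000 = 1.168 per mil
f_A = (δ_mix − δ_B)/(δ_A − δ_B) = (-6.45 − (1.168))/(-46.420 − (1.168))
f_A = -7.618 / -47.588 = 0.1601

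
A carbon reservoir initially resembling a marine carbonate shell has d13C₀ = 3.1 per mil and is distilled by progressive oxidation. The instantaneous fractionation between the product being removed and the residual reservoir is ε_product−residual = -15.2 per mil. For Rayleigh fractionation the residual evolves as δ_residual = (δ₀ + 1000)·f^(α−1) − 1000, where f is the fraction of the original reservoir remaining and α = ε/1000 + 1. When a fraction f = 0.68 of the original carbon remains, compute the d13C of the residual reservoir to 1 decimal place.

9.0 per mil

Rayleigh residual: δ_res = (δ₀ + 1000)·f^(α−1) − 1000
α = ε/1000 + 1 = 0.98480, so α − 1 = -0.01520
f^(α−1) = 0.68^(-0.01520) = 1.005879
δ_res = (3.1 + 1000) × 1.005879 − 1000 = 1008.998 − 1000 = 9.00 per mil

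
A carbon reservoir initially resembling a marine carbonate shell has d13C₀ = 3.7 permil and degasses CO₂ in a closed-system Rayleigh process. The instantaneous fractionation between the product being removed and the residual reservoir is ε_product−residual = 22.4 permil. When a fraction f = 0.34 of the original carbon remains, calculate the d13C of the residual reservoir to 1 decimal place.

Rayleigh residual: δ_res = (δ₀ + 1000)·f^(α−1) − 1000
α = ε/1000 + 1 = 1.02240, so α − 1 = 0.02240
f^(α−1) = 0.34^(0.02240) = 0.976124
δ_res = (3.7 + 1000) × 0.976124 − 1000 = 979.736 − 1000 = -20.26 permil

-20.3 permil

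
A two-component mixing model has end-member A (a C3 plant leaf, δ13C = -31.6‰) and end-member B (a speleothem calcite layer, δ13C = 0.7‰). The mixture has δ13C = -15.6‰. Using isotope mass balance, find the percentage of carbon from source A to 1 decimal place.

δ_mix = f_A·δ_A + (1 − f_A)·δ_B  ⇒  f_A = (δ_mix − δ_B)/(δ_A − δ_B)
f_A = (-15.6 − (0.7)) / (-31.6 − (0.7))
f_A = -16.3 / -32.3 = 0.5046

50.5%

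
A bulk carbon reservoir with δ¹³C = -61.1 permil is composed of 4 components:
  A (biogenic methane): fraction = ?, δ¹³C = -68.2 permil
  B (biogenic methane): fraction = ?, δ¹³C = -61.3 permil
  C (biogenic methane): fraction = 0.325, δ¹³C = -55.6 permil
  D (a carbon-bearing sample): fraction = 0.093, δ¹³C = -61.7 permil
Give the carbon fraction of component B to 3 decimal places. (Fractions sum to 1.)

Let f_B and f_A be the unknown fractions; fractions sum to 1 so f_B + f_A = 0.582.
Mass balance: Σ fᵢ·δᵢ = δ_bulk ⇒ f_B·(-61.3) + f_A·(-68.2) = -61.1 − (-23.808) = -37.292
Substitute f_A = 0.582 − f_B:
f_B·(-61.3 − -68.2) = -37.292 − 0.582×(-68.2) = 2.401
f_B = 2.401 / 6.9 = 0.3479

0.348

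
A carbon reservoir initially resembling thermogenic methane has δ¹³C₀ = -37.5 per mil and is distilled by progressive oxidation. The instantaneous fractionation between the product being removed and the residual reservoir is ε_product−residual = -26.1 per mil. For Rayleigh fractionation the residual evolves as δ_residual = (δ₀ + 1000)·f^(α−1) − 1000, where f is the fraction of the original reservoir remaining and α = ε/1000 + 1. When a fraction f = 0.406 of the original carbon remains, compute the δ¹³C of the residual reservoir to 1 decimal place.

-14.6 per mil

Rayleigh residual: δ_res = (δ₀ + 1000)·f^(α−1) − 1000
α = ε/1000 + 1 = 0.97390, so α − 1 = -0.02610
f^(α−1) = 0.406^(-0.02610) = 1.023806
δ_res = (-37.5 + 1000) × 1.023806 − 1000 = 985.413 − 1000 = -14.59 per mil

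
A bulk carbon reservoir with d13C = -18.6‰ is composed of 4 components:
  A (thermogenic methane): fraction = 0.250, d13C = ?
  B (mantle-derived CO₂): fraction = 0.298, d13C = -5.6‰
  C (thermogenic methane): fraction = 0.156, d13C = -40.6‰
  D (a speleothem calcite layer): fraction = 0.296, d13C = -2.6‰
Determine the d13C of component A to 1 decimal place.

-39.3‰

Isotope mass balance: δ_bulk = Σ fᵢ·δᵢ.
-18.6 = 0.250×δ_A + 0.298×(-5.6) + 0.156×(-40.6) + 0.296×(-2.6)
0.250·δ_A = -18.6 − (-8.772) = -9.828
δ_A = -9.828 / 0.250 = -39.31‰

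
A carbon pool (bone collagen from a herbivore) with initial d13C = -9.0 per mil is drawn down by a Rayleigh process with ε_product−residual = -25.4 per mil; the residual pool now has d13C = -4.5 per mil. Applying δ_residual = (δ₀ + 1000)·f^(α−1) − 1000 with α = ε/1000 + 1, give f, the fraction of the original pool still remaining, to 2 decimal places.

0.84

α − 1 = ε/1000 = -0.0254
(δ_res + 1000)/(δ₀ + 1000) = (-4.5 + 1000)/(-9.0 + 1000) = 995.5/991.0 = 1.004541
f = 1.004541^(1/-0.0254) = exp(ln(1.004541)/-0.0254) = exp(0.00453/-0.0254)
f = exp(-0.1784) = 0.8366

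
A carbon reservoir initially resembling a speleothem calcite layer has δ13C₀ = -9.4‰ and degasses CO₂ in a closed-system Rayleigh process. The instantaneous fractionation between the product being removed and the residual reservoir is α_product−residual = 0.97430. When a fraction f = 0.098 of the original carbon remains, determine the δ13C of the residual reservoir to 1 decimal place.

51.5‰

Rayleigh residual: δ_res = (δ₀ + 1000)·f^(α−1) − 1000
α − 1 = -0.02570
f^(α−1) = 0.098^(-0.02570) = 1.061513
δ_res = (-9.4 + 1000) × 1.061513 − 1000 = 1051.535 − 1000 = 51.54‰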